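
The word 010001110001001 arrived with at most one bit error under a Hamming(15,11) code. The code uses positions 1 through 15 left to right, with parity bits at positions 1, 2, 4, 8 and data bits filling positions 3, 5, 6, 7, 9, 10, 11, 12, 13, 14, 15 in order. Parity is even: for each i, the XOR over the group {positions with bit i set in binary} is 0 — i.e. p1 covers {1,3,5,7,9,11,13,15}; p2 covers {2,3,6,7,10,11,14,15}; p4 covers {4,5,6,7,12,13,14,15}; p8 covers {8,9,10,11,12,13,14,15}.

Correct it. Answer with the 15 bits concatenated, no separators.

010001100001001

s1 (pos 1,3,5,7,9,11,13,15): 0⊕0⊕0⊕1⊕0⊕0⊕0⊕1 = 0
s2 (pos 2,3,6,7,10,11,14,15): 1⊕0⊕1⊕1⊕0⊕0⊕0⊕1 = 0
s4 (pos 4,5,6,7,12,13,14,15): 0⊕0⊕1⊕1⊕1⊕0⊕0⊕1 = 0
s8 (pos 8,9,10,11,12,13,14,15): 1⊕0⊕0⊕0⊕1⊕0⊕0⊕1 = 1
Syndrome s8…s1 = 1000 → error at position 8.
Flip position 8: 010001110001001 → 010001100001001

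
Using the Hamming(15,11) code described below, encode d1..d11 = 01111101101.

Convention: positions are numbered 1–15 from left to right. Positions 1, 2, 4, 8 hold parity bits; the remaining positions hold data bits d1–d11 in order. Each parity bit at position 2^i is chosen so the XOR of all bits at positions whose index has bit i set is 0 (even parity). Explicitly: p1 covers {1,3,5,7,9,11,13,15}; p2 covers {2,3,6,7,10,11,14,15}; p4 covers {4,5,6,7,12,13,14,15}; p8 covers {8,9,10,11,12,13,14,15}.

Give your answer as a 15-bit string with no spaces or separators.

Place data at non-parity positions: p1 p2 0 p4 1 1 1 p8 1 1 0 1 1 0 1
p1 (pos 1,3,5,7,9,11,13,15): XOR of data positions = 0⊕1⊕1⊕1⊕0⊕1⊕1 = 1
p2 (pos 2,3,6,7,10,11,14,15): XOR of data positions = 0⊕1⊕1⊕1⊕0⊕0⊕1 = 0
p4 (pos 4,5,6,7,12,13,14,15): XOR of data positions = 1⊕1⊕1⊕1⊕1⊕0⊕1 = 0
p8 (pos 8,9,10,11,12,13,14,15): XOR of data positions = 1⊕1⊕0⊕1⊕1⊕0⊕1 = 1
Codeword: 100011111101101

100011111101101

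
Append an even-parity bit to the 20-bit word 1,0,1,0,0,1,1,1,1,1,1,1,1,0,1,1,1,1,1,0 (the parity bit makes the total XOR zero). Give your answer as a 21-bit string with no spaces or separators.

XOR of the 20 data bits: 1⊕0⊕1⊕0⊕0⊕1⊕1⊕1⊕1⊕1⊕1⊕1⊕1⊕0⊕1⊕1⊕1⊕1⊕1⊕0 = 1
Parity bit = 1 (so all 21 bits XOR to 0).

101001111111101111101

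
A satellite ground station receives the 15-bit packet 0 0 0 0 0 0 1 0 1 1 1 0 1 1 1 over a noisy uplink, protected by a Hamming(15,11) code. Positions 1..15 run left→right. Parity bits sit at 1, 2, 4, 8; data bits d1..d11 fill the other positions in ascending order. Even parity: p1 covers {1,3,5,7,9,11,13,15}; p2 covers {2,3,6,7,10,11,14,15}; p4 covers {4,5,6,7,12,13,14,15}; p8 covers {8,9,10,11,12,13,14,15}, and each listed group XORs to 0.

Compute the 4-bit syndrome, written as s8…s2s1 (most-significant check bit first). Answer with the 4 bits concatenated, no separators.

0011

s1 (pos 1,3,5,7,9,11,13,15): 0⊕0⊕0⊕1⊕1⊕1⊕1⊕1 = 1
s2 (pos 2,3,6,7,10,11,14,15): 0⊕0⊕0⊕1⊕1⊕1⊕1⊕1 = 1
s4 (pos 4,5,6,7,12,13,14,15): 0⊕0⊕0⊕1⊕0⊕1⊕1⊕1 = 0
s8 (pos 8,9,10,11,12,13,14,15): 0⊕1⊕1⊕1⊕0⊕1⊕1⊕1 = 0
Syndrome s8…s1 = 0011 → error at position 3.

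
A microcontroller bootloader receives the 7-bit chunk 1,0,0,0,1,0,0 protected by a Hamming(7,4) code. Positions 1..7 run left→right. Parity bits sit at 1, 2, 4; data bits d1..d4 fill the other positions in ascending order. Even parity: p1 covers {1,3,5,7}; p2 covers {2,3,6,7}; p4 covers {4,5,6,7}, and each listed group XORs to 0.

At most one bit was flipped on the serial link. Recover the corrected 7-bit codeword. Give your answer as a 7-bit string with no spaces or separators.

s1 (pos 1,3,5,7): 1⊕0⊕1⊕0 = 0
s2 (pos 2,3,6,7): 0⊕0⊕0⊕0 = 0
s4 (pos 4,5,6,7): 0⊕1⊕0⊕0 = 1
Syndrome s4…s1 = 100 → error at position 4.
Flip position 4: 1000100 → 1001100

1001100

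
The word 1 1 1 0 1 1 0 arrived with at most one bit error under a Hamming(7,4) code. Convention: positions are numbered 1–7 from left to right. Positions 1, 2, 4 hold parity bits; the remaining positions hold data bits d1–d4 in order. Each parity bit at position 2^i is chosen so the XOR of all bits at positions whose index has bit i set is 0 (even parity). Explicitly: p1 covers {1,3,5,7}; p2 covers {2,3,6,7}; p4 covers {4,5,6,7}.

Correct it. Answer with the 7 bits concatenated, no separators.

1100110

s1 (pos 1,3,5,7): 1⊕1⊕1⊕0 = 1
s2 (pos 2,3,6,7): 1⊕1⊕1⊕0 = 1
s4 (pos 4,5,6,7): 0⊕1⊕1⊕0 = 0
Syndrome s4…s1 = 011 → error at position 3.
Flip position 3: 1110110 → 1100110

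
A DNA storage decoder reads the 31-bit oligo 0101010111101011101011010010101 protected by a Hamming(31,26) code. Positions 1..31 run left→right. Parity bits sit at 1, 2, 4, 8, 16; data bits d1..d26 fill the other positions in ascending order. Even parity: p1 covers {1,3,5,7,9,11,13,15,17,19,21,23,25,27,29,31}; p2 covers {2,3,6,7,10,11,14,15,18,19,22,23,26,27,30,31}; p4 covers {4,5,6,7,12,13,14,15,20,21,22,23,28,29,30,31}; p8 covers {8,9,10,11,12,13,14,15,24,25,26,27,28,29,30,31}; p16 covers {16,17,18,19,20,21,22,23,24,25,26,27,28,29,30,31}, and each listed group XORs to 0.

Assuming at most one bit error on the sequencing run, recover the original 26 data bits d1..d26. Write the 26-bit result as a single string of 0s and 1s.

00101110101111011010010101

s1 (pos 1,3,5,7,9,11,13,15,17,19,21,23,25,27,29,31): 0⊕0⊕0⊕0⊕1⊕1⊕1⊕1⊕1⊕1⊕1⊕0⊕0⊕1⊕1⊕1 = 0
s2 (pos 2,3,6,7,10,11,14,15,18,19,22,23,26,27,30,31): 1⊕0⊕1⊕0⊕1⊕1⊕0⊕1⊕0⊕1⊕1⊕0⊕0⊕1⊕0⊕1 = 1
s4 (pos 4,5,6,7,12,13,14,15,20,21,22,23,28,29,30,31): 1⊕0⊕1⊕0⊕0⊕1⊕0⊕1⊕0⊕1⊕1⊕0⊕0⊕1⊕0⊕1 = 0
s8 (pos 8,9,10,11,12,13,14,15,24,25,26,27,28,29,30,31): 1⊕1⊕1⊕1⊕0⊕1⊕0⊕1⊕1⊕0⊕0⊕1⊕0⊕1⊕0⊕1 = 0
s16 (pos 16,17,18,19,20,21,22,23,24,25,26,27,28,29,30,31): 1⊕1⊕0⊕1⊕0⊕1⊕1⊕0⊕1⊕0⊕0⊕1⊕0⊕1⊕0⊕1 = 1
Syndrome s16…s1 = 10010 → error at position 18.
Flip position 18: 0101010111101011101011010010101 → 0101010111101011111011010010101
Read data bits from positions 3,5,6,7,9,10,11,12,13,14,15,17,18,19,20,21,22,23,24,25,26,27,28,29,30,31: 00101110101111011010010101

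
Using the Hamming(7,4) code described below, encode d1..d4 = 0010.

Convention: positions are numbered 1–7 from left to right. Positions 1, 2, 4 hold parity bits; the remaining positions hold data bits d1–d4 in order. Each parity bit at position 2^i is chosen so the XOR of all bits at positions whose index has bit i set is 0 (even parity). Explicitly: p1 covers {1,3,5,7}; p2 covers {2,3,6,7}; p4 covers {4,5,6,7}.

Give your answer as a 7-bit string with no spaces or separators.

0101010

Place data at non-parity positions: p1 p2 0 p4 0 1 0
p1 (pos 1,3,5,7): XOR of data positions = 0⊕0⊕0 = 0
p2 (pos 2,3,6,7): XOR of data positions = 0⊕1⊕0 = 1
p4 (pos 4,5,6,7): XOR of data positions = 0⊕1⊕0 = 1
Codeword: 0101010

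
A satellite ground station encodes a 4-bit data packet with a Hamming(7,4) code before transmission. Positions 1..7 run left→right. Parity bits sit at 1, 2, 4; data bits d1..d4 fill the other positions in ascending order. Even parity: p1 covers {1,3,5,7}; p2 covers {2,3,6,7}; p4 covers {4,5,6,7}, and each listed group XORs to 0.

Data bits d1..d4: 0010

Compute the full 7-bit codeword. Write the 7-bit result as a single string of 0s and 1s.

Place data at non-parity positions: p1 p2 0 p4 0 1 0
p1 (pos 1,3,5,7): XOR of data positions = 0⊕0⊕0 = 0
p2 (pos 2,3,6,7): XOR of data positions = 0⊕1⊕0 = 1
p4 (pos 4,5,6,7): XOR of data positions = 0⊕1⊕0 = 1
Codeword: 0101010

0101010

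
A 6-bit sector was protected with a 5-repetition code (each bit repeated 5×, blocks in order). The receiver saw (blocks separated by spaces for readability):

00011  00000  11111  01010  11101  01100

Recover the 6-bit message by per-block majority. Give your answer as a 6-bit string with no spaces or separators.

Block 1 (00011): 2 ones → 0
Block 2 (00000): 0 ones → 0
Block 3 (11111): 5 ones → 1
Block 4 (01010): 2 ones → 0
Block 5 (11101): 4 ones → 1
Block 6 (01100): 2 ones → 0

001010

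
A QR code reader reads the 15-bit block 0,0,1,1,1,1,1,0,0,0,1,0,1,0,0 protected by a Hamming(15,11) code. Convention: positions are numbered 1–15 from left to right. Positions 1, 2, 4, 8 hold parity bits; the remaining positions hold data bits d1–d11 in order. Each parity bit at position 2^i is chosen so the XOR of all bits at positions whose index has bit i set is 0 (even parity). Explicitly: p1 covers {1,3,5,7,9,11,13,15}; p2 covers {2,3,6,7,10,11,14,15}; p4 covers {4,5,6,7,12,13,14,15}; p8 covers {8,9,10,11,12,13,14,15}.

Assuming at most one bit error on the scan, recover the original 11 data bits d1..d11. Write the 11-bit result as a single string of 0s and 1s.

10110010100

s1 (pos 1,3,5,7,9,11,13,15): 0⊕1⊕1⊕1⊕0⊕1⊕1⊕0 = 1
s2 (pos 2,3,6,7,10,11,14,15): 0⊕1⊕1⊕1⊕0⊕1⊕0⊕0 = 0
s4 (pos 4,5,6,7,12,13,14,15): 1⊕1⊕1⊕1⊕0⊕1⊕0⊕0 = 1
s8 (pos 8,9,10,11,12,13,14,15): 0⊕0⊕0⊕1⊕0⊕1⊕0⊕0 = 0
Syndrome s8…s1 = 0101 → error at position 5.
Flip position 5: 001111100010100 → 001101100010100
Read data bits from positions 3,5,6,7,9,10,11,12,13,14,15: 10110010100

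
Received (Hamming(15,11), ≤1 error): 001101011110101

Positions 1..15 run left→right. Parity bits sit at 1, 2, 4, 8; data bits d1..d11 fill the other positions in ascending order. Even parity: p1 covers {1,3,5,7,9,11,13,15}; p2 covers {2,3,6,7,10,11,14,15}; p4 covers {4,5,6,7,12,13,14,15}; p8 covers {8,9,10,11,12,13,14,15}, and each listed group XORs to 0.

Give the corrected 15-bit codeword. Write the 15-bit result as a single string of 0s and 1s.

s1 (pos 1,3,5,7,9,11,13,15): 0⊕1⊕0⊕0⊕1⊕1⊕1⊕1 = 1
s2 (pos 2,3,6,7,10,11,14,15): 0⊕1⊕1⊕0⊕1⊕1⊕0⊕1 = 1
s4 (pos 4,5,6,7,12,13,14,15): 1⊕0⊕1⊕0⊕0⊕1⊕0⊕1 = 0
s8 (pos 8,9,10,11,12,13,14,15): 1⊕1⊕1⊕1⊕0⊕1⊕0⊕1 = 0
Syndrome s8…s1 = 0011 → error at position 3.
Flip position 3: 001101011110101 → 000101011110101

000101011110101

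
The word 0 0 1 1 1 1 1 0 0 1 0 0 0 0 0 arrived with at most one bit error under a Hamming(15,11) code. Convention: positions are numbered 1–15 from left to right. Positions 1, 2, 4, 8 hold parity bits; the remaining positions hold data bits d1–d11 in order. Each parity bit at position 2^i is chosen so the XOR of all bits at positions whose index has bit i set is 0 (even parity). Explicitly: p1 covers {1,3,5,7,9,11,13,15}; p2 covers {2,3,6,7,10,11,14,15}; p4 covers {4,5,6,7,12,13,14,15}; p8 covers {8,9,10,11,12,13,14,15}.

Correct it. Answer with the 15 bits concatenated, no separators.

s1 (pos 1,3,5,7,9,11,13,15): 0⊕1⊕1⊕1⊕0⊕0⊕0⊕0 = 1
s2 (pos 2,3,6,7,10,11,14,15): 0⊕1⊕1⊕1⊕1⊕0⊕0⊕0 = 0
s4 (pos 4,5,6,7,12,13,14,15): 1⊕1⊕1⊕1⊕0⊕0⊕0⊕0 = 0
s8 (pos 8,9,10,11,12,13,14,15): 0⊕0⊕1⊕0⊕0⊕0⊕0⊕0 = 1
Syndrome s8…s1 = 1001 → error at position 9.
Flip position 9: 001111100100000 → 001111101100000

001111101100000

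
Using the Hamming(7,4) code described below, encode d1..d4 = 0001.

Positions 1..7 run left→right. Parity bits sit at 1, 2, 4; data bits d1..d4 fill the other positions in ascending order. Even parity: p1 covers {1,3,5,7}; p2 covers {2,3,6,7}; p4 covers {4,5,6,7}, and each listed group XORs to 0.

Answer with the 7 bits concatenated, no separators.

1101001

Place data at non-parity positions: p1 p2 0 p4 0 0 1
p1 (pos 1,3,5,7): XOR of data positions = 0⊕0⊕1 = 1
p2 (pos 2,3,6,7): XOR of data positions = 0⊕0⊕1 = 1
p4 (pos 4,5,6,7): XOR of data positions = 0⊕0⊕1 = 1
Codeword: 1101001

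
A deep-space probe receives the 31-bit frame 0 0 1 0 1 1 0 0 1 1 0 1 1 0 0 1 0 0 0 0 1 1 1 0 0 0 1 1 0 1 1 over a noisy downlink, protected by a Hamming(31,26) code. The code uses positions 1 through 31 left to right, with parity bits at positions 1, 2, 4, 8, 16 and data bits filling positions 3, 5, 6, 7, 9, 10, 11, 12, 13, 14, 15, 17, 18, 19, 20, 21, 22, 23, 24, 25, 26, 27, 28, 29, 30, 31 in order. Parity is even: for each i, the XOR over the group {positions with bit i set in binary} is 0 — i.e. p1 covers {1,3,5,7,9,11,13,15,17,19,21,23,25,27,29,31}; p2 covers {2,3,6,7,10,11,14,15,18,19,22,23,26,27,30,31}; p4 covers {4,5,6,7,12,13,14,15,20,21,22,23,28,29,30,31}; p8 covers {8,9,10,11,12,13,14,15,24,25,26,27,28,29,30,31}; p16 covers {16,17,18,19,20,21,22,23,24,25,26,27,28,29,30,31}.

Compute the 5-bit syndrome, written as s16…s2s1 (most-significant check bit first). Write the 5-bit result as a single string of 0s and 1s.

s1 (pos 1,3,5,7,9,11,13,15,17,19,21,23,25,27,29,31): 0⊕1⊕1⊕0⊕1⊕0⊕1⊕0⊕0⊕0⊕1⊕1⊕0⊕1⊕0⊕1 = 0
s2 (pos 2,3,6,7,10,11,14,15,18,19,22,23,26,27,30,31): 0⊕1⊕1⊕0⊕1⊕0⊕0⊕0⊕0⊕0⊕1⊕1⊕0⊕1⊕1⊕1 = 0
s4 (pos 4,5,6,7,12,13,14,15,20,21,22,23,28,29,30,31): 0⊕1⊕1⊕0⊕1⊕1⊕0⊕0⊕0⊕1⊕1⊕1⊕1⊕0⊕1⊕1 = 0
s8 (pos 8,9,10,11,12,13,14,15,24,25,26,27,28,29,30,31): 0⊕1⊕1⊕0⊕1⊕1⊕0⊕0⊕0⊕0⊕0⊕1⊕1⊕0⊕1⊕1 = 0
s16 (pos 16,17,18,19,20,21,22,23,24,25,26,27,28,29,30,31): 1⊕0⊕0⊕0⊕0⊕1⊕1⊕1⊕0⊕0⊕0⊕1⊕1⊕0⊕1⊕1 = 0
Syndrome s16…s1 = 00000 → no error.

00000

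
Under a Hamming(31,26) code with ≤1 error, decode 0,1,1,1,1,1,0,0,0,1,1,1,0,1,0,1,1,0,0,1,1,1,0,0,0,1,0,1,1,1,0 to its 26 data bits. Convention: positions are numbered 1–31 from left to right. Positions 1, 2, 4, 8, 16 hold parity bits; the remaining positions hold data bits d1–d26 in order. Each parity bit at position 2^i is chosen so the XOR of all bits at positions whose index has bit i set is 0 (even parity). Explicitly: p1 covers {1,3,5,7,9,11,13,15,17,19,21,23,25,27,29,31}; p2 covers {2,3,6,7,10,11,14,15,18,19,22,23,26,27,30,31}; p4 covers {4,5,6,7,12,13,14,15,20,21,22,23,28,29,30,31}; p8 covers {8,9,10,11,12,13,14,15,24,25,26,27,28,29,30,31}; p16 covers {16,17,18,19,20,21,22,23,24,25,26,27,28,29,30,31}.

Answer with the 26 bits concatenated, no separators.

s1 (pos 1,3,5,7,9,11,13,15,17,19,21,23,25,27,29,31): 0⊕1⊕1⊕0⊕0⊕1⊕0⊕0⊕1⊕0⊕1⊕0⊕0⊕0⊕1⊕0 = 0
s2 (pos 2,3,6,7,10,11,14,15,18,19,22,23,26,27,30,31): 1⊕1⊕1⊕0⊕1⊕1⊕1⊕0⊕0⊕0⊕1⊕0⊕1⊕0⊕1⊕0 = 1
s4 (pos 4,5,6,7,12,13,14,15,20,21,22,23,28,29,30,31): 1⊕1⊕1⊕0⊕1⊕0⊕1⊕0⊕1⊕1⊕1⊕0⊕1⊕1⊕1⊕0 = 1
s8 (pos 8,9,10,11,12,13,14,15,24,25,26,27,28,29,30,31): 0⊕0⊕1⊕1⊕1⊕0⊕1⊕0⊕0⊕0⊕1⊕0⊕1⊕1⊕1⊕0 = 0
s16 (pos 16,17,18,19,20,21,22,23,24,25,26,27,28,29,30,31): 1⊕1⊕0⊕0⊕1⊕1⊕1⊕0⊕0⊕0⊕1⊕0⊕1⊕1⊕1⊕0 = 1
Syndrome s16…s1 = 10110 → error at position 22.
Flip position 22: 0111110001110101100111000101110 → 0111110001110101100110000101110
Read data bits from positions 3,5,6,7,9,10,11,12,13,14,15,17,18,19,20,21,22,23,24,25,26,27,28,29,30,31: 11100111010100110000101110

11100111010100110000101110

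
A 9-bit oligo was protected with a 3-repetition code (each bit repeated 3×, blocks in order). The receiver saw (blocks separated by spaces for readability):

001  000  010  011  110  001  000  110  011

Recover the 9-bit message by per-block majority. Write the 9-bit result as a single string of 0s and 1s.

000110011

Block 1 (001): 1 one → 0
Block 2 (000): 0 ones → 0
Block 3 (010): 1 one → 0
Block 4 (011): 2 ones → 1
Block 5 (110): 2 ones → 1
Block 6 (001): 1 one → 0
Block 7 (000): 0 ones → 0
Block 8 (110): 2 ones → 1
Block 9 (011): 2 ones → 1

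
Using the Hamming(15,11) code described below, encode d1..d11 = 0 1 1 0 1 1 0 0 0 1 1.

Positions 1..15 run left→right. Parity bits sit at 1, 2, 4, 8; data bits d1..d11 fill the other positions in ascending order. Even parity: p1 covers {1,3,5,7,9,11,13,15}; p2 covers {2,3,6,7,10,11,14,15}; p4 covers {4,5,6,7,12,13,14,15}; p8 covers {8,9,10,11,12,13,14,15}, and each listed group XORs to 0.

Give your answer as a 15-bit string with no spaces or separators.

Place data at non-parity positions: p1 p2 0 p4 1 1 0 p8 1 1 0 0 0 1 1
p1 (pos 1,3,5,7,9,11,13,15): XOR of data positions = 0⊕1⊕0⊕1⊕0⊕0⊕1 = 1
p2 (pos 2,3,6,7,10,11,14,15): XOR of data positions = 0⊕1⊕0⊕1⊕0⊕1⊕1 = 0
p4 (pos 4,5,6,7,12,13,14,15): XOR of data positions = 1⊕1⊕0⊕0⊕0⊕1⊕1 = 0
p8 (pos 8,9,10,11,12,13,14,15): XOR of data positions = 1⊕1⊕0⊕0⊕0⊕1⊕1 = 0
Codeword: 100011001100011

100011001100011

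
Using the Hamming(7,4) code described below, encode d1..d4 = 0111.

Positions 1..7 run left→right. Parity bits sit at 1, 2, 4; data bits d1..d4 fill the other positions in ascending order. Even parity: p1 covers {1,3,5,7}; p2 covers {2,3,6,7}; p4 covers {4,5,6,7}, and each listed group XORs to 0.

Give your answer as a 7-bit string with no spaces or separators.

Place data at non-parity positions: p1 p2 0 p4 1 1 1
p1 (pos 1,3,5,7): XOR of data positions = 0⊕1⊕1 = 0
p2 (pos 2,3,6,7): XOR of data positions = 0⊕1⊕1 = 0
p4 (pos 4,5,6,7): XOR of data positions = 1⊕1⊕1 = 1
Codeword: 0001111

0001111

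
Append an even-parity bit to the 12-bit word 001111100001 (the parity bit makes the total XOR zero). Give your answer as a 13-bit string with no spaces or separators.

0011111000010

XOR of the 12 data bits: 0⊕0⊕1⊕1⊕1⊕1⊕1⊕0⊕0⊕0⊕0⊕1 = 0
Parity bit = 0 (so all 13 bits XOR to 0).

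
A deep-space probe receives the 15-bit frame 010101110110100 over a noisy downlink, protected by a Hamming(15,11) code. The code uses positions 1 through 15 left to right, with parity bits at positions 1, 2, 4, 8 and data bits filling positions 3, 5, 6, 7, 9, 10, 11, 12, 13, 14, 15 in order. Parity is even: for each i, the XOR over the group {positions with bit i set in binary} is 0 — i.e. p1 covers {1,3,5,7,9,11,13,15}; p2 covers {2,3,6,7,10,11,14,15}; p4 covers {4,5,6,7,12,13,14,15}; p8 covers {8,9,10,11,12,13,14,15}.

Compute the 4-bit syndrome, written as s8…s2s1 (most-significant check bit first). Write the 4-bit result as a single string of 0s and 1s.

s1 (pos 1,3,5,7,9,11,13,15): 0⊕0⊕0⊕1⊕0⊕1⊕1⊕0 = 1
s2 (pos 2,3,6,7,10,11,14,15): 1⊕0⊕1⊕1⊕1⊕1⊕0⊕0 = 1
s4 (pos 4,5,6,7,12,13,14,15): 1⊕0⊕1⊕1⊕0⊕1⊕0⊕0 = 0
s8 (pos 8,9,10,11,12,13,14,15): 1⊕0⊕1⊕1⊕0⊕1⊕0⊕0 = 0
Syndrome s8…s1 = 0011 → error at position 3.

0011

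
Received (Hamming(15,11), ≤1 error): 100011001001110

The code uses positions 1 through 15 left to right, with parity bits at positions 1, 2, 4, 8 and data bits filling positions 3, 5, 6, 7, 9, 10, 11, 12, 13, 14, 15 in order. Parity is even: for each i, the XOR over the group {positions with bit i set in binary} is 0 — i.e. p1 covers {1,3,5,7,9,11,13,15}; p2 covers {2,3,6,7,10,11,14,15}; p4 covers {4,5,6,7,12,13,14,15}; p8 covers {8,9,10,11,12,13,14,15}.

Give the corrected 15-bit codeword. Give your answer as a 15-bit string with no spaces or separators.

s1 (pos 1,3,5,7,9,11,13,15): 1⊕0⊕1⊕0⊕1⊕0⊕1⊕0 = 0
s2 (pos 2,3,6,7,10,11,14,15): 0⊕0⊕1⊕0⊕0⊕0⊕1⊕0 = 0
s4 (pos 4,5,6,7,12,13,14,15): 0⊕1⊕1⊕0⊕1⊕1⊕1⊕0 = 1
s8 (pos 8,9,10,11,12,13,14,15): 0⊕1⊕0⊕0⊕1⊕1⊕1⊕0 = 0
Syndrome s8…s1 = 0100 → error at position 4.
Flip position 4: 100011001001110 → 100111001001110

100111001001110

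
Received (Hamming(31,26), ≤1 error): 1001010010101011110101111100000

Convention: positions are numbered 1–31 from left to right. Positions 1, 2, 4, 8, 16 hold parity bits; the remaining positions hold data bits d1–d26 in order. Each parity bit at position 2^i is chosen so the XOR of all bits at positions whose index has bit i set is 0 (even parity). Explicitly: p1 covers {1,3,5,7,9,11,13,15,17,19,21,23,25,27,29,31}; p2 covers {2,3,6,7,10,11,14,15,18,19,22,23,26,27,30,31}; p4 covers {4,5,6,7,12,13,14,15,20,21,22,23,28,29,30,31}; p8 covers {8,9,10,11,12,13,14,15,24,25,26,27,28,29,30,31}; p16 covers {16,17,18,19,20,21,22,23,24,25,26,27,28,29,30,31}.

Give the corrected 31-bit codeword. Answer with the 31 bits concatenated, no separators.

s1 (pos 1,3,5,7,9,11,13,15,17,19,21,23,25,27,29,31): 1⊕0⊕0⊕0⊕1⊕1⊕1⊕1⊕1⊕0⊕0⊕1⊕1⊕0⊕0⊕0 = 0
s2 (pos 2,3,6,7,10,11,14,15,18,19,22,23,26,27,30,31): 0⊕0⊕1⊕0⊕0⊕1⊕0⊕1⊕1⊕0⊕1⊕1⊕1⊕0⊕0⊕0 = 1
s4 (pos 4,5,6,7,12,13,14,15,20,21,22,23,28,29,30,31): 1⊕0⊕1⊕0⊕0⊕1⊕0⊕1⊕1⊕0⊕1⊕1⊕0⊕0⊕0⊕0 = 1
s8 (pos 8,9,10,11,12,13,14,15,24,25,26,27,28,29,30,31): 0⊕1⊕0⊕1⊕0⊕1⊕0⊕1⊕1⊕1⊕1⊕0⊕0⊕0⊕0⊕0 = 1
s16 (pos 16,17,18,19,20,21,22,23,24,25,26,27,28,29,30,31): 1⊕1⊕1⊕0⊕1⊕0⊕1⊕1⊕1⊕1⊕1⊕0⊕0⊕0⊕0⊕0 = 1
Syndrome s16…s1 = 11110 → error at position 30.
Flip position 30: 1001010010101011110101111100000 → 1001010010101011110101111100010

1001010010101011110101111100010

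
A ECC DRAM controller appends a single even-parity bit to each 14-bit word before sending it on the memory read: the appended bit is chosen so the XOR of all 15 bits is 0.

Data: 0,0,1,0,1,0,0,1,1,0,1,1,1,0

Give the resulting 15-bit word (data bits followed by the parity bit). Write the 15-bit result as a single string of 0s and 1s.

XOR of the 14 data bits: 0⊕0⊕1⊕0⊕1⊕0⊕0⊕1⊕1⊕0⊕1⊕1⊕1⊕0 = 1
Parity bit = 1 (so all 15 bits XOR to 0).

001010011011101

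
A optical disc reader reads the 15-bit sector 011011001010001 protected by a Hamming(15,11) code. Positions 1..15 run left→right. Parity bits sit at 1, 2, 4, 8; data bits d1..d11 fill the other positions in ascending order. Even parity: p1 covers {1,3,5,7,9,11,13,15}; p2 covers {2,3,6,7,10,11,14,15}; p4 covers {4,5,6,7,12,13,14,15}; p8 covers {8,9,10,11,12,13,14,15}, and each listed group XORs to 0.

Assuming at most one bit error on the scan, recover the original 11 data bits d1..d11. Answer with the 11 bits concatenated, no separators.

11101010000

s1 (pos 1,3,5,7,9,11,13,15): 0⊕1⊕1⊕0⊕1⊕1⊕0⊕1 = 1
s2 (pos 2,3,6,7,10,11,14,15): 1⊕1⊕1⊕0⊕0⊕1⊕0⊕1 = 1
s4 (pos 4,5,6,7,12,13,14,15): 0⊕1⊕1⊕0⊕0⊕0⊕0⊕1 = 1
s8 (pos 8,9,10,11,12,13,14,15): 0⊕1⊕0⊕1⊕0⊕0⊕0⊕1 = 1
Syndrome s8…s1 = 1111 → error at position 15.
Flip position 15: 011011001010001 → 011011001010000
Read data bits from positions 3,5,6,7,9,10,11,12,13,14,15: 11101010000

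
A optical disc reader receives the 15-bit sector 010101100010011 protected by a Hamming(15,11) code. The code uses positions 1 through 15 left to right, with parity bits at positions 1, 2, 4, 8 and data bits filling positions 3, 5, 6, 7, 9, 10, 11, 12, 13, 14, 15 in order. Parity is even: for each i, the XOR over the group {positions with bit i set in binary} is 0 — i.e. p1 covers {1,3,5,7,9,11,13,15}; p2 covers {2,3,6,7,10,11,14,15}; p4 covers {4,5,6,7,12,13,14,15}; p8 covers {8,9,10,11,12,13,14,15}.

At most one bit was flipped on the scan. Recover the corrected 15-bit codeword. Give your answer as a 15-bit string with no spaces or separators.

s1 (pos 1,3,5,7,9,11,13,15): 0⊕0⊕0⊕1⊕0⊕1⊕0⊕1 = 1
s2 (pos 2,3,6,7,10,11,14,15): 1⊕0⊕1⊕1⊕0⊕1⊕1⊕1 = 0
s4 (pos 4,5,6,7,12,13,14,15): 1⊕0⊕1⊕1⊕0⊕0⊕1⊕1 = 1
s8 (pos 8,9,10,11,12,13,14,15): 0⊕0⊕0⊕1⊕0⊕0⊕1⊕1 = 1
Syndrome s8…s1 = 1101 → error at position 13.
Flip position 13: 010101100010011 → 010101100010111

010101100010111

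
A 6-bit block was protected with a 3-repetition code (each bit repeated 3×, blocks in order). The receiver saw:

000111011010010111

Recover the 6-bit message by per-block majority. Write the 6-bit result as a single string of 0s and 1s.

011001

Block 1 (000): 0 ones → 0
Block 2 (111): 3 ones → 1
Block 3 (011): 2 ones → 1
Block 4 (010): 1 one → 0
Block 5 (010): 1 one → 0
Block 6 (111): 3 ones → 1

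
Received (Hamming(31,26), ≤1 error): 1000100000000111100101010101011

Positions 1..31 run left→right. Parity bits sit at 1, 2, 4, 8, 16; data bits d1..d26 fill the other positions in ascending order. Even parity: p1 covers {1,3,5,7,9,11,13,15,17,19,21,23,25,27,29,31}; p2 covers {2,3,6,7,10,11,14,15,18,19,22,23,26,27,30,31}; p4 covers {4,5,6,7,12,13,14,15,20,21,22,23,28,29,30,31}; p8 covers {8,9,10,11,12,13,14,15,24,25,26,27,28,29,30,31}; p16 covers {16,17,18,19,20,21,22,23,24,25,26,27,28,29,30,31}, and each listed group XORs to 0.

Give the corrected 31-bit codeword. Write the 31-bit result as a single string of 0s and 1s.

1000100000000111100101011101011

s1 (pos 1,3,5,7,9,11,13,15,17,19,21,23,25,27,29,31): 1⊕0⊕1⊕0⊕0⊕0⊕0⊕1⊕1⊕0⊕0⊕0⊕0⊕0⊕0⊕1 = 1
s2 (pos 2,3,6,7,10,11,14,15,18,19,22,23,26,27,30,31): 0⊕0⊕0⊕0⊕0⊕0⊕1⊕1⊕0⊕0⊕1⊕0⊕1⊕0⊕1⊕1 = 0
s4 (pos 4,5,6,7,12,13,14,15,20,21,22,23,28,29,30,31): 0⊕1⊕0⊕0⊕0⊕0⊕1⊕1⊕1⊕0⊕1⊕0⊕1⊕0⊕1⊕1 = 0
s8 (pos 8,9,10,11,12,13,14,15,24,25,26,27,28,29,30,31): 0⊕0⊕0⊕0⊕0⊕0⊕1⊕1⊕1⊕0⊕1⊕0⊕1⊕0⊕1⊕1 = 1
s16 (pos 16,17,18,19,20,21,22,23,24,25,26,27,28,29,30,31): 1⊕1⊕0⊕0⊕1⊕0⊕1⊕0⊕1⊕0⊕1⊕0⊕1⊕0⊕1⊕1 = 1
Syndrome s16…s1 = 11001 → error at position 25.
Flip position 25: 1000100000000111100101010101011 → 1000100000000111100101011101011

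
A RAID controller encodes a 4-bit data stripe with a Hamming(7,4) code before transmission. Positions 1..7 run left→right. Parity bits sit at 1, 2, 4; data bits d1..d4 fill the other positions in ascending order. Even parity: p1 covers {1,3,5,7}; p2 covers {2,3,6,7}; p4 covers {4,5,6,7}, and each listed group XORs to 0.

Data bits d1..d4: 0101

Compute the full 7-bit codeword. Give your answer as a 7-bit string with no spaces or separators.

Place data at non-parity positions: p1 p2 0 p4 1 0 1
p1 (pos 1,3,5,7): XOR of data positions = 0⊕1⊕1 = 0
p2 (pos 2,3,6,7): XOR of data positions = 0⊕0⊕1 = 1
p4 (pos 4,5,6,7): XOR of data positions = 1⊕0⊕1 = 0
Codeword: 0100101

0100101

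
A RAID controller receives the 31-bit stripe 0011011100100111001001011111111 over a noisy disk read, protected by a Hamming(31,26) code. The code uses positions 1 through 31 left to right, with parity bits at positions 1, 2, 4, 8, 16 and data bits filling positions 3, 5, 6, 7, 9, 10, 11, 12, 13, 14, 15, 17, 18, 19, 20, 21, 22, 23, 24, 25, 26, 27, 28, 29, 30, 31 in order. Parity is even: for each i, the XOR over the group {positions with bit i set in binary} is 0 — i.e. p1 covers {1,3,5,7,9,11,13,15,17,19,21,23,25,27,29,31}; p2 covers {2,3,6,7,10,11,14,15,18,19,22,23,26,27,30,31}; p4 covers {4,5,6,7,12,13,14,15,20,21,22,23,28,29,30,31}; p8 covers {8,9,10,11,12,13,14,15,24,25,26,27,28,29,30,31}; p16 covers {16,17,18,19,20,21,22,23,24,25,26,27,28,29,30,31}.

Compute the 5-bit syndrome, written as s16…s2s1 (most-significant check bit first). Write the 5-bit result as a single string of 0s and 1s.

s1 (pos 1,3,5,7,9,11,13,15,17,19,21,23,25,27,29,31): 0⊕1⊕0⊕1⊕0⊕1⊕0⊕1⊕0⊕1⊕0⊕0⊕1⊕1⊕1⊕1 = 1
s2 (pos 2,3,6,7,10,11,14,15,18,19,22,23,26,27,30,31): 0⊕1⊕1⊕1⊕0⊕1⊕1⊕1⊕0⊕1⊕1⊕0⊕1⊕1⊕1⊕1 = 0
s4 (pos 4,5,6,7,12,13,14,15,20,21,22,23,28,29,30,31): 1⊕0⊕1⊕1⊕0⊕0⊕1⊕1⊕0⊕0⊕1⊕0⊕1⊕1⊕1⊕1 = 0
s8 (pos 8,9,10,11,12,13,14,15,24,25,26,27,28,29,30,31): 1⊕0⊕0⊕1⊕0⊕0⊕1⊕1⊕1⊕1⊕1⊕1⊕1⊕1⊕1⊕1 = 0
s16 (pos 16,17,18,19,20,21,22,23,24,25,26,27,28,29,30,31): 1⊕0⊕0⊕1⊕0⊕0⊕1⊕0⊕1⊕1⊕1⊕1⊕1⊕1⊕1⊕1 = 1
Syndrome s16…s1 = 10001 → error at position 17.

10001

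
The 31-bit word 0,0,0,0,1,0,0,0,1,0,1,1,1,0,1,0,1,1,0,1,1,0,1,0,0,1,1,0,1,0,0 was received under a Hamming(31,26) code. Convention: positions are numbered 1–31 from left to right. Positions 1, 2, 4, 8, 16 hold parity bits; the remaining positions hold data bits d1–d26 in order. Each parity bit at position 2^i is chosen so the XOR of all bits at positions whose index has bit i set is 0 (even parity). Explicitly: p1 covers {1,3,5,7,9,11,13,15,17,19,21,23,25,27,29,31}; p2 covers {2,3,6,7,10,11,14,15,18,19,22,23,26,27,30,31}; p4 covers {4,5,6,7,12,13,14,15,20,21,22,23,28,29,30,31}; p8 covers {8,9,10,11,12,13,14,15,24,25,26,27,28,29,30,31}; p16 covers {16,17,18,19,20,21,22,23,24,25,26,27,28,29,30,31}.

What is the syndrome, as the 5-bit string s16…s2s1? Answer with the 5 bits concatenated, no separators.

00000

s1 (pos 1,3,5,7,9,11,13,15,17,19,21,23,25,27,29,31): 0⊕0⊕1⊕0⊕1⊕1⊕1⊕1⊕1⊕0⊕1⊕1⊕0⊕1⊕1⊕0 = 0
s2 (pos 2,3,6,7,10,11,14,15,18,19,22,23,26,27,30,31): 0⊕0⊕0⊕0⊕0⊕1⊕0⊕1⊕1⊕0⊕0⊕1⊕1⊕1⊕0⊕0 = 0
s4 (pos 4,5,6,7,12,13,14,15,20,21,22,23,28,29,30,31): 0⊕1⊕0⊕0⊕1⊕1⊕0⊕1⊕1⊕1⊕0⊕1⊕0⊕1⊕0⊕0 = 0
s8 (pos 8,9,10,11,12,13,14,15,24,25,26,27,28,29,30,31): 0⊕1⊕0⊕1⊕1⊕1⊕0⊕1⊕0⊕0⊕1⊕1⊕0⊕1⊕0⊕0 = 0
s16 (pos 16,17,18,19,20,21,22,23,24,25,26,27,28,29,30,31): 0⊕1⊕1⊕0⊕1⊕1⊕0⊕1⊕0⊕0⊕1⊕1⊕0⊕1⊕0⊕0 = 0
Syndrome s16…s1 = 00000 → no error.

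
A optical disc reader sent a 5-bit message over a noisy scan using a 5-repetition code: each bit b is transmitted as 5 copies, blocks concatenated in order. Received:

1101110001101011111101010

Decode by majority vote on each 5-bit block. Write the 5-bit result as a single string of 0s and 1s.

Block 1 (11011): 4 ones → 1
Block 2 (10001): 2 ones → 0
Block 3 (10101): 3 ones → 1
Block 4 (11111): 5 ones → 1
Block 5 (01010): 2 ones → 0

10110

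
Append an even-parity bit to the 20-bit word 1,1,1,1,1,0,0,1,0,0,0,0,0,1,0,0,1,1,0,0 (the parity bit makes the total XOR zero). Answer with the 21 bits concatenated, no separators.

111110010000010011001

XOR of the 20 data bits: 1⊕1⊕1⊕1⊕1⊕0⊕0⊕1⊕0⊕0⊕0⊕0⊕0⊕1⊕0⊕0⊕1⊕1⊕0⊕0 = 1
Parity bit = 1 (so all 21 bits XOR to 0).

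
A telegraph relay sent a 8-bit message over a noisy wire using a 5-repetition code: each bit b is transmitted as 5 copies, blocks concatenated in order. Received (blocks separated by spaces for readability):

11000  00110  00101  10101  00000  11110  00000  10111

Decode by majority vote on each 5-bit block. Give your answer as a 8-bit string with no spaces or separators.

00010101

Block 1 (11000): 2 ones → 0
Block 2 (00110): 2 ones → 0
Block 3 (00101): 2 ones → 0
Block 4 (10101): 3 ones → 1
Block 5 (00000): 0 ones → 0
Block 6 (11110): 4 ones → 1
Block 7 (00000): 0 ones → 0
Block 8 (10111): 4 ones → 1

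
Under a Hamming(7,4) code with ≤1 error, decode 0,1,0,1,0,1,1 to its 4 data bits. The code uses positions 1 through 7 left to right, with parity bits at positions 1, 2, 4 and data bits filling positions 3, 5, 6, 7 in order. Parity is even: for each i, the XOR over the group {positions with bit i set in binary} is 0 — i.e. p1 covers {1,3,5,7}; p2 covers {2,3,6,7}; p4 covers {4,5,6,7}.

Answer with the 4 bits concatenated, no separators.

s1 (pos 1,3,5,7): 0⊕0⊕0⊕1 = 1
s2 (pos 2,3,6,7): 1⊕0⊕1⊕1 = 1
s4 (pos 4,5,6,7): 1⊕0⊕1⊕1 = 1
Syndrome s4…s1 = 111 → error at position 7.
Flip position 7: 0101011 → 0101010
Read data bits from positions 3,5,6,7: 0010

0010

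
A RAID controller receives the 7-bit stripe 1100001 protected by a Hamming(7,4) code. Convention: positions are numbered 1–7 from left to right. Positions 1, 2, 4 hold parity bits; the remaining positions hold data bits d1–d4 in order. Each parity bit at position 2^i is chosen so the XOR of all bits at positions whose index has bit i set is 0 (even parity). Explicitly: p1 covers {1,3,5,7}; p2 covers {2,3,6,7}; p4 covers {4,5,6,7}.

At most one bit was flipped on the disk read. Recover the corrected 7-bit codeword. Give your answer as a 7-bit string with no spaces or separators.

s1 (pos 1,3,5,7): 1⊕0⊕0⊕1 = 0
s2 (pos 2,3,6,7): 1⊕0⊕0⊕1 = 0
s4 (pos 4,5,6,7): 0⊕0⊕0⊕1 = 1
Syndrome s4…s1 = 100 → error at position 4.
Flip position 4: 1100001 → 1101001

1101001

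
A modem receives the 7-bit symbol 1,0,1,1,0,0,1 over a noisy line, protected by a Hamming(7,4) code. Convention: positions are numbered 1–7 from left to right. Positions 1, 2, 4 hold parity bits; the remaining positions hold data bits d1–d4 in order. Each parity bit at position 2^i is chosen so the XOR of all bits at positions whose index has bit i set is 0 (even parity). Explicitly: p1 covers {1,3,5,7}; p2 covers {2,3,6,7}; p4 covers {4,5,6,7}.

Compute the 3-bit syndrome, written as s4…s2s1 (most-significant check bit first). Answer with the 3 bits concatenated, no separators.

s1 (pos 1,3,5,7): 1⊕1⊕0⊕1 = 1
s2 (pos 2,3,6,7): 0⊕1⊕0⊕1 = 0
s4 (pos 4,5,6,7): 1⊕0⊕0⊕1 = 0
Syndrome s4…s1 = 001 → error at position 1.

001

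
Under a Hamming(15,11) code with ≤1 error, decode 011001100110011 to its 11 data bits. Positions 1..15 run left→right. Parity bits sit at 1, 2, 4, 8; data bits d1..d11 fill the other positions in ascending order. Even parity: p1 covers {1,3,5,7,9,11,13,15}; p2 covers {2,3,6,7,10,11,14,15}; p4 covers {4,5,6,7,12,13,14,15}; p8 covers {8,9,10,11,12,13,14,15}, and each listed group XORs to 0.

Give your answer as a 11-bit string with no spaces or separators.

s1 (pos 1,3,5,7,9,11,13,15): 0⊕1⊕0⊕1⊕0⊕1⊕0⊕1 = 0
s2 (pos 2,3,6,7,10,11,14,15): 1⊕1⊕1⊕1⊕1⊕1⊕1⊕1 = 0
s4 (pos 4,5,6,7,12,13,14,15): 0⊕0⊕1⊕1⊕0⊕0⊕1⊕1 = 0
s8 (pos 8,9,10,11,12,13,14,15): 0⊕0⊕1⊕1⊕0⊕0⊕1⊕1 = 0
Syndrome s8…s1 = 0000 → no error.
Read data bits from positions 3,5,6,7,9,10,11,12,13,14,15: 10110110011

10110110011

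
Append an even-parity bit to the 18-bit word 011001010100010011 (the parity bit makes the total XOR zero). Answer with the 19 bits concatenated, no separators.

XOR of the 18 data bits: 0⊕1⊕1⊕0⊕0⊕1⊕0⊕1⊕0⊕1⊕0⊕0⊕0⊕1⊕0⊕0⊕1⊕1 = 0
Parity bit = 0 (so all 19 bits XOR to 0).

0110010101000100110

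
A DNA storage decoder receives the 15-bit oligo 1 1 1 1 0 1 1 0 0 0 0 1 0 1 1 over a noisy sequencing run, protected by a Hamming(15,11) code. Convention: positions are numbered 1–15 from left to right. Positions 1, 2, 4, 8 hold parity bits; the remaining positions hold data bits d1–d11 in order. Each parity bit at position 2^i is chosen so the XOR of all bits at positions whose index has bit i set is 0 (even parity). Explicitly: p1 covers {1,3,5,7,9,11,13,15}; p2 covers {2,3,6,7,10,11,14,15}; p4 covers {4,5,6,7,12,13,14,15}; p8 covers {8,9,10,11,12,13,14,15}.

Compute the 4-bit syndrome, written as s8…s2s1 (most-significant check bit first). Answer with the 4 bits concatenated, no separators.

1000

s1 (pos 1,3,5,7,9,11,13,15): 1⊕1⊕0⊕1⊕0⊕0⊕0⊕1 = 0
s2 (pos 2,3,6,7,10,11,14,15): 1⊕1⊕1⊕1⊕0⊕0⊕1⊕1 = 0
s4 (pos 4,5,6,7,12,13,14,15): 1⊕0⊕1⊕1⊕1⊕0⊕1⊕1 = 0
s8 (pos 8,9,10,11,12,13,14,15): 0⊕0⊕0⊕0⊕1⊕0⊕1⊕1 = 1
Syndrome s8…s1 = 1000 → error at position 8.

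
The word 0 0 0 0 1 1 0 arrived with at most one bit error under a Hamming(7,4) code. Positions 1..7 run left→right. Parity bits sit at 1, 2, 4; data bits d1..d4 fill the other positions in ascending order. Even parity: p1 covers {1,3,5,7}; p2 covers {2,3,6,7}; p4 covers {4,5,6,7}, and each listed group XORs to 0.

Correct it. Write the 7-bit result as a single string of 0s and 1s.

0010110

s1 (pos 1,3,5,7): 0⊕0⊕1⊕0 = 1
s2 (pos 2,3,6,7): 0⊕0⊕1⊕0 = 1
s4 (pos 4,5,6,7): 0⊕1⊕1⊕0 = 0
Syndrome s4…s1 = 011 → error at position 3.
Flip position 3: 0000110 → 0010110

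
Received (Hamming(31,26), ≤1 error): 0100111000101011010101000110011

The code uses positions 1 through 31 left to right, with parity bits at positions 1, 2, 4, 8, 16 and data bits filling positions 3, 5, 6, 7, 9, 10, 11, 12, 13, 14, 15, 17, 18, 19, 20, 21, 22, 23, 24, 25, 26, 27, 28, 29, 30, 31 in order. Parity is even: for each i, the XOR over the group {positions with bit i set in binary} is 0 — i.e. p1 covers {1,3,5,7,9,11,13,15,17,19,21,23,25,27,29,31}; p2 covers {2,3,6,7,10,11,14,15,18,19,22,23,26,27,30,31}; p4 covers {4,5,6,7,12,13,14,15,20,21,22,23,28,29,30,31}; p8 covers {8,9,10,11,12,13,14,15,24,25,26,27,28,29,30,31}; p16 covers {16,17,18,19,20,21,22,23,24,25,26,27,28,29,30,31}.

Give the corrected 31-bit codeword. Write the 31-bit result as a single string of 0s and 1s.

0100111000101001010101000110011

s1 (pos 1,3,5,7,9,11,13,15,17,19,21,23,25,27,29,31): 0⊕0⊕1⊕1⊕0⊕1⊕1⊕1⊕0⊕0⊕0⊕0⊕0⊕1⊕0⊕1 = 1
s2 (pos 2,3,6,7,10,11,14,15,18,19,22,23,26,27,30,31): 1⊕0⊕1⊕1⊕0⊕1⊕0⊕1⊕1⊕0⊕1⊕0⊕1⊕1⊕1⊕1 = 1
s4 (pos 4,5,6,7,12,13,14,15,20,21,22,23,28,29,30,31): 0⊕1⊕1⊕1⊕0⊕1⊕0⊕1⊕1⊕0⊕1⊕0⊕0⊕0⊕1⊕1 = 1
s8 (pos 8,9,10,11,12,13,14,15,24,25,26,27,28,29,30,31): 0⊕0⊕0⊕1⊕0⊕1⊕0⊕1⊕0⊕0⊕1⊕1⊕0⊕0⊕1⊕1 = 1
s16 (pos 16,17,18,19,20,21,22,23,24,25,26,27,28,29,30,31): 1⊕0⊕1⊕0⊕1⊕0⊕1⊕0⊕0⊕0⊕1⊕1⊕0⊕0⊕1⊕1 = 0
Syndrome s16…s1 = 01111 → error at position 15.
Flip position 15: 0100111000101011010101000110011 → 0100111000101001010101000110011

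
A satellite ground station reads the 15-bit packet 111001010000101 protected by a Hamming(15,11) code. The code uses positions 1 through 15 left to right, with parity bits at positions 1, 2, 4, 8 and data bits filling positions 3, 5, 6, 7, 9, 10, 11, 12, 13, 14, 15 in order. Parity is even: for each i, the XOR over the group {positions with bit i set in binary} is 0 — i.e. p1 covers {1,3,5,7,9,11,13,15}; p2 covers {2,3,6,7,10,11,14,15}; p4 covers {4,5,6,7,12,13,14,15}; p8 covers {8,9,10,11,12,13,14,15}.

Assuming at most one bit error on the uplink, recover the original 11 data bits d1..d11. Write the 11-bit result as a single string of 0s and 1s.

10100001101

s1 (pos 1,3,5,7,9,11,13,15): 1⊕1⊕0⊕0⊕0⊕0⊕1⊕1 = 0
s2 (pos 2,3,6,7,10,11,14,15): 1⊕1⊕1⊕0⊕0⊕0⊕0⊕1 = 0
s4 (pos 4,5,6,7,12,13,14,15): 0⊕0⊕1⊕0⊕0⊕1⊕0⊕1 = 1
s8 (pos 8,9,10,11,12,13,14,15): 1⊕0⊕0⊕0⊕0⊕1⊕0⊕1 = 1
Syndrome s8…s1 = 1100 → error at position 12.
Flip position 12: 111001010000101 → 111001010001101
Read data bits from positions 3,5,6,7,9,10,11,12,13,14,15: 10100001101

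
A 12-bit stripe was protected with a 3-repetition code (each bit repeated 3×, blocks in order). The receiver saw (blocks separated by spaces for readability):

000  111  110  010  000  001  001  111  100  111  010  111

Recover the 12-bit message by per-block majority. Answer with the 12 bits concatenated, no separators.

011000010101

Block 1 (000): 0 ones → 0
Block 2 (111): 3 ones → 1
Block 3 (110): 2 ones → 1
Block 4 (010): 1 one → 0
Block 5 (000): 0 ones → 0
Block 6 (001): 1 one → 0
Block 7 (001): 1 one → 0
Block 8 (111): 3 ones → 1
Block 9 (100): 1 one → 0
Block 10 (111): 3 ones → 1
Block 11 (010): 1 one → 0
Block 12 (111): 3 ones → 1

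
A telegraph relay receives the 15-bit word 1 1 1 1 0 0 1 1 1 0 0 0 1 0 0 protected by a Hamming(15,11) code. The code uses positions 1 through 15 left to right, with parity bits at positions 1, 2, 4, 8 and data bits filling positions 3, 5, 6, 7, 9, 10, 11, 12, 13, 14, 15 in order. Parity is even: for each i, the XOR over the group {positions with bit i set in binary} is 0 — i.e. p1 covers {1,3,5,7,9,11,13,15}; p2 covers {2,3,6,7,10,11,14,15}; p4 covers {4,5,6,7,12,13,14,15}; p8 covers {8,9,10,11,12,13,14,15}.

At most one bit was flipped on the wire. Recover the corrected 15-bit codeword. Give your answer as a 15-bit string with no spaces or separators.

111100111000101

s1 (pos 1,3,5,7,9,11,13,15): 1⊕1⊕0⊕1⊕1⊕0⊕1⊕0 = 1
s2 (pos 2,3,6,7,10,11,14,15): 1⊕1⊕0⊕1⊕0⊕0⊕0⊕0 = 1
s4 (pos 4,5,6,7,12,13,14,15): 1⊕0⊕0⊕1⊕0⊕1⊕0⊕0 = 1
s8 (pos 8,9,10,11,12,13,14,15): 1⊕1⊕0⊕0⊕0⊕1⊕0⊕0 = 1
Syndrome s8…s1 = 1111 → error at position 15.
Flip position 15: 111100111000100 → 111100111000101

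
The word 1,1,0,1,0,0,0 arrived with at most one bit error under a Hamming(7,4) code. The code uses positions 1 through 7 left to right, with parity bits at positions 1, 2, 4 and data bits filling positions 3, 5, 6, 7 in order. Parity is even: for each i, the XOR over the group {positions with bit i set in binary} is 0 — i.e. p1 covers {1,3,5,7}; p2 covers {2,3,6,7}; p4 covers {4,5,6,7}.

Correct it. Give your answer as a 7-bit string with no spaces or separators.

1101001

s1 (pos 1,3,5,7): 1⊕0⊕0⊕0 = 1
s2 (pos 2,3,6,7): 1⊕0⊕0⊕0 = 1
s4 (pos 4,5,6,7): 1⊕0⊕0⊕0 = 1
Syndrome s4…s1 = 111 → error at position 7.
Flip position 7: 1101000 → 1101001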